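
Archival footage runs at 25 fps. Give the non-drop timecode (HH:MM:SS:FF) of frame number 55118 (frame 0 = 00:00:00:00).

00:36:44:18

55118 ÷ 25 = 2204 full seconds, remainder 18 frames.
2204 s = 0 h 36 min 44 s.
Timecode: 00:36:44:18.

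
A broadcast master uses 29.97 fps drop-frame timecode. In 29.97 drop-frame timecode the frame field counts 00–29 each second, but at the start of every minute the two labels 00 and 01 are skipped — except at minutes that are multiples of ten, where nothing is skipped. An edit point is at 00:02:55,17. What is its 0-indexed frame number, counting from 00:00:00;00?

5263

As if non-drop at 30 labels/s: (0 × 3600 + 2 × 60 + 55) × 30 + 17 = 5267.
Minute boundaries passed: 2; those not divisible by 10: 2 − 0 = 2; dropped labels = 2 × 2 = 4.
Actual frame index = 5267 − 4 = 5263.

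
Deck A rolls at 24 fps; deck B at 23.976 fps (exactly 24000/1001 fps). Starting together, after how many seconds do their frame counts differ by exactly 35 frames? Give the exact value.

35035/24 seconds

The gap grows by |24000/1001 − 24| = 24/1001 frames per second.
Time for a 35-frame gap: 35 ÷ (24/1001) = 35035/24 s.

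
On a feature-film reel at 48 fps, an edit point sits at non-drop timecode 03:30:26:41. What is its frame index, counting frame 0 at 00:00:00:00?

606089

Total seconds to the label: (3 × 3600 + 30 × 60 + 26) = 12626.
Frame index = 12626 × 48 + 41 = 606089.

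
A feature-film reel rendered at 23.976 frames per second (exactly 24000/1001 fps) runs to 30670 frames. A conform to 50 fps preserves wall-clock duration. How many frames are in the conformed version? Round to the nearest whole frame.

63960 frames

Frames at target rate = 30670 × (50) / (24000/1001) = 3070067/48 ≈ 63959.729.
Nearest whole frame: 63960.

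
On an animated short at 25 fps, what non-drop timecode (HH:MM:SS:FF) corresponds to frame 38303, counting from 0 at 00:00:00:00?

38303 ÷ 25 = 1532 full seconds, remainder 3 frames.
1532 s = 0 h 25 min 32 s.
Timecode: 00:25:32:03.

00:25:32:03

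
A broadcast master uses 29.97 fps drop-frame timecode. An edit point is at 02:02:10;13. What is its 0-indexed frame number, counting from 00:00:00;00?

Complete 10-minute blocks: 12, each 17982 frames → 215784.
Remaining 2 whole minutes in the current block: 1800 + 1 × 1798 = 3598 frames.
Within the current minute: 10 × 30 + 13 − 2 = 311 (labels ;00/;01 skipped at this minute). Total = 215784 + 3598 + 311 = 219693.

219693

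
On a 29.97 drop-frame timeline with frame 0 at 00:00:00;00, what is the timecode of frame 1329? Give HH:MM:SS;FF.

00:00:44;09

Each 10-minute DF block holds 10 × 60 × 30 − 9 × 2 = 17982 frames. 1329 ÷ 17982 → 0 full blocks, remainder 1329.
Within the partial block the first minute is 1800 frames and each further minute 1798, so 0 further minute boundaries passed. Total skipped labels = 18 × 0 + 2 × 0 = 0.
Non-drop label index = 1329 + 0 = 1329; at 30 labels/s that is 00:00:44:09, i.e. DF 00:00:44;09.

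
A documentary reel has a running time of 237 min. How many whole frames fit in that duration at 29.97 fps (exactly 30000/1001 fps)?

426173 frames

237 min = 14220 s.
Frames = 14220 × 30000/1001 = 426600000/1001 ≈ 426173.8262.
Complete frames: 426173.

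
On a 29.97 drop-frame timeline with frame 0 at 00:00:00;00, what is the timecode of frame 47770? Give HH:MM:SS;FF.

Ten DF minutes hold 17982 frames, so frame 47770 lies in block 2 (frames 35964–53945) with 11806 frames into that block.
The block's first minute is 1800 frames and the rest 1798 each; 11806 frames reaches minute 6, so 2 × 18 + 6 × 2 = 48 labels have been skipped so far.
Adding those back, label number 47770 + 48 = 47818 at 30 labels/s is 1593 s + 28 f = 0 h 26 min 33 s frame 28, i.e. 00:26:33;28.

00:26:33;28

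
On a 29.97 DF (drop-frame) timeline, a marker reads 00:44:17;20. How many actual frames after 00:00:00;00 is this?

Complete 10-minute blocks: 4, each 17982 frames → 71928.
Remaining 4 whole minutes in the current block: 1800 + 3 × 1798 = 7194 frames.
Within the current minute: 17 × 30 + 20 − 2 = 528 (labels ;00/;01 skipped at this minute). Total = 71928 + 7194 + 528 = 79650.

79650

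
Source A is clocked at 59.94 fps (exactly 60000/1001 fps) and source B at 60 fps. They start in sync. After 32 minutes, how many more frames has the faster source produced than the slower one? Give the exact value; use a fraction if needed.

115200/1001 frames

32 min = 1920 s.
A emits 60000/1001 × 1920 = 115200000/1001 frames; B emits 60 × 1920 = 115200.
Difference = 115200/1001 frames (≈ 115.0849); B is ahead of A.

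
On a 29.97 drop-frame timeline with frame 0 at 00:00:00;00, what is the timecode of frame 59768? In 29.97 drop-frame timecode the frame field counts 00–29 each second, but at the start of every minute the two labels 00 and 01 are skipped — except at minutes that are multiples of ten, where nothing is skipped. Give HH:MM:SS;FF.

Each 10-minute DF block holds 10 × 60 × 30 − 9 × 2 = 17982 frames. 59768 ÷ 17982 → 3 full blocks, remainder 5822.
Within the partial block the first minute is 1800 frames and each further minute 1798, so 3 further minute boundaries passed. Total skipped labels = 18 × 3 + 2 × 3 = 60.
Non-drop label index = 59768 + 60 = 59828; at 30 labels/s that is 00:33:14:08, i.e. DF 00:33:14;08.

00:33:14;08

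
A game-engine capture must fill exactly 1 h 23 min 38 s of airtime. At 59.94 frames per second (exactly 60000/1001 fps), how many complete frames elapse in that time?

1 h 23 min 38 s = 5018 s.
Frames = 5018 × 60000/1001 = 23160000/77 ≈ 300779.2208.
Complete frames: 300779.

300779 frames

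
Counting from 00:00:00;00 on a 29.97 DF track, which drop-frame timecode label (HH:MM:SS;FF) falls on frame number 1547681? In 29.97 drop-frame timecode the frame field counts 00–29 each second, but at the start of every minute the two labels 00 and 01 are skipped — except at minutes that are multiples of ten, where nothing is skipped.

14:20:40;29

Each 10-minute DF block holds 10 × 60 × 30 − 9 × 2 = 17982 frames. 1547681 ÷ 17982 → 86 full blocks, remainder 1229.
Within the partial block the first minute is 1800 frames and each further minute 1798, so 0 further minute boundaries passed. Total skipped labels = 18 × 86 + 2 × 0 = 1548.
Non-drop label index = 1547681 + 1548 = 1549229; at 30 labels/s that is 14:20:40:29, i.e. DF 14:20:40;29.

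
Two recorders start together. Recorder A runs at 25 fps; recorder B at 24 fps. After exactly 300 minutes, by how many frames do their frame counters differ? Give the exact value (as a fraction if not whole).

18000 frames

300 min = 18000 s.
A emits 25 × 18000 = 450000 frames; B emits 24 × 18000 = 432000.
Difference = 18000 frames; B is behind A.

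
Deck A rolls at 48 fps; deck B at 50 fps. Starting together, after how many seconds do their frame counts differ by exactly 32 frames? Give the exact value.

The gap grows by |50 − 48| = 2 frames per second.
Time for a 32-frame gap: 32 ÷ (2) = 16 s.

16 seconds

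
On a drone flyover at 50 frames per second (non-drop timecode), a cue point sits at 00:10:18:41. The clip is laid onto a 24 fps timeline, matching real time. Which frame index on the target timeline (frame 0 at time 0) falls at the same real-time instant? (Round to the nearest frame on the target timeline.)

frame 14852

Source frame index: (0×3600 + 10×60 + 18) × 50 + 41 = 30941.
Real time: 30941 / (50) = 30941/50 s.
Target frame: (30941/50) × (24) = 371292/25 ≈ 14851.680 → 14852.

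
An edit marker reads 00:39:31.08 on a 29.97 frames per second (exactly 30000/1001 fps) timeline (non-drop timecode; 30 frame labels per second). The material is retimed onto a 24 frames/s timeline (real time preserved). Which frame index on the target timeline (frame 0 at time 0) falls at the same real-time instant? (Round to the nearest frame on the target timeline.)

Source frame index: (0×3600 + 39×60 + 31) × 30 + 8 = 71138.
Real time: 71138 / (30000/1001) = 35604569/15000 s.
Target frame: (35604569/15000) × (24) = 35604569/625 ≈ 56967.310 → 56967.

frame 56967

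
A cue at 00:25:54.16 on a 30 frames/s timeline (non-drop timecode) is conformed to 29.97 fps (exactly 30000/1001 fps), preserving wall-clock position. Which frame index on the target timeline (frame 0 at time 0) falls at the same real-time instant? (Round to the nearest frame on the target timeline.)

Source frame index: (0×3600 + 25×60 + 54) × 30 + 16 = 46636.
Real time: 46636 / (30) = 23318/15 s.
Target frame: (23318/15) × (30000/1001) = 46636000/1001 ≈ 46589.411 → 46589.

frame 46589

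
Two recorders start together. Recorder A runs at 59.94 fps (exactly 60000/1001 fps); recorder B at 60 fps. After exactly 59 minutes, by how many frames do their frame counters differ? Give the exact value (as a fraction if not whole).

212400/1001 frames

59 min = 3540 s.
A emits 60000/1001 × 3540 = 212400000/1001 frames; B emits 60 × 3540 = 212400.
Difference = 212400/1001 frames (≈ 212.1878); B is ahead of A.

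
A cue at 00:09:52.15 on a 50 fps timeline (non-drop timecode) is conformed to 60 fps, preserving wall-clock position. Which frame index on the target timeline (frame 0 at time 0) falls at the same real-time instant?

frame 35538

Source frame index: (0×3600 + 9×60 + 52) × 50 + 15 = 29615.
Real time: 29615 / (50) = 5923/10 s.
Target frame: (5923/10) × (60) = 35538.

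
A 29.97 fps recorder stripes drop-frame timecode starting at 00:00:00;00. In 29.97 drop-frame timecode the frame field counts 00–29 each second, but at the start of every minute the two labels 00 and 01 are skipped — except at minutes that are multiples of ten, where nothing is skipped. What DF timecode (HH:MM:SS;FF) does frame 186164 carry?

01:43:31;20

Ten DF minutes hold 17982 frames, so frame 186164 lies in block 10 (frames 179820–197801) with 6344 frames into that block.
The block's first minute is 1800 frames and the rest 1798 each; 6344 frames reaches minute 3, so 10 × 18 + 3 × 2 = 186 labels have been skipped so far.
Adding those back, label number 186164 + 186 = 186350 at 30 labels/s is 6211 s + 20 f = 1 h 43 min 31 s frame 20, i.e. 01:43:31;20.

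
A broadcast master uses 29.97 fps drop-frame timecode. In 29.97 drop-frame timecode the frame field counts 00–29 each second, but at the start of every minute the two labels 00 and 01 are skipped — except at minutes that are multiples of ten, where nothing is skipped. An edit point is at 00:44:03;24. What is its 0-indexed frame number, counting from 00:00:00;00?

Complete 10-minute blocks: 4, each 17982 frames → 71928.
Remaining 4 whole minutes in the current block: 1800 + 3 × 1798 = 7194 frames.
Within the current minute: 3 × 30 + 24 − 2 = 112 (labels ;00/;01 skipped at this minute). Total = 71928 + 7194 + 112 = 79234.

79234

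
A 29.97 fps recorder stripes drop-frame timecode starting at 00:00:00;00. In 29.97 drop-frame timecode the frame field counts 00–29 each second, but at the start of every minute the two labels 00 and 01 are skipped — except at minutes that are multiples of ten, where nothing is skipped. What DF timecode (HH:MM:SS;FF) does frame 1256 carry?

00:00:41;26

Ten DF minutes hold 17982 frames, so frame 1256 lies in block 0 (frames 0–17981) with 1256 frames into that block.
The block's first minute is 1800 frames and the rest 1798 each; 1256 frames reaches minute 0, so 0 × 18 + 0 × 2 = 0 labels have been skipped so far.
Adding those back, label number 1256 + 0 = 1256 at 30 labels/s is 41 s + 26 f = 0 h 0 min 41 s frame 26, i.e. 00:00:41;26.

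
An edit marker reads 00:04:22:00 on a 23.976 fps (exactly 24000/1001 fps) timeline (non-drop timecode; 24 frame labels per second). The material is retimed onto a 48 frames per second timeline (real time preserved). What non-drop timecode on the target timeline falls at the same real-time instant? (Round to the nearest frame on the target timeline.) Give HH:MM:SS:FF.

00:04:22:13

Source frame index: (0×3600 + 4×60 + 22) × 24 + 0 = 6288.
Real time: 6288 / (24000/1001) = 131131/500 s.
Target frame: (131131/500) × (48) = 1573572/125 ≈ 12588.576 → 12589.
At 48 labels/s: frame 12589 → 00:04:22:13.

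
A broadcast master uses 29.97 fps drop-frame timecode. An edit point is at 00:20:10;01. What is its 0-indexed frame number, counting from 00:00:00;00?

36265

Complete 10-minute blocks: 2, each 17982 frames → 35964.
Remaining 0 whole minutes in the current block: 0 frames.
Within the current minute: 10 × 30 + 1 = 301. Total = 35964 + 0 + 301 = 36265.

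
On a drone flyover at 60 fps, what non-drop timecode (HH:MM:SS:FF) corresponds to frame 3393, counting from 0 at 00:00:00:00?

00:00:56:33

3393 ÷ 60 = 56 full seconds, remainder 33 frames.
56 s = 0 h 0 min 56 s.
Timecode: 00:00:56:33.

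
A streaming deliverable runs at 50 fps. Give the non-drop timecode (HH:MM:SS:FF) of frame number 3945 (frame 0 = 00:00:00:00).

00:01:18:45

3945 ÷ 50 = 78 full seconds, remainder 45 frames.
78 s = 0 h 1 min 18 s.
Timecode: 00:01:18:45.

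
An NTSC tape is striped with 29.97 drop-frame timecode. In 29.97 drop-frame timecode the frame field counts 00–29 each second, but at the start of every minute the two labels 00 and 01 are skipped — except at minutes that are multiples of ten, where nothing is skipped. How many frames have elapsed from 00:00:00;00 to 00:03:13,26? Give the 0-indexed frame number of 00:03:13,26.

Complete 10-minute blocks: 0, each 17982 frames → 0.
Remaining 3 whole minutes in the current block: 1800 + 2 × 1798 = 5396 frames.
Within the current minute: 13 × 30 + 26 − 2 = 414 (labels ;00/;01 skipped at this minute). Total = 0 + 5396 + 414 = 5810.

5810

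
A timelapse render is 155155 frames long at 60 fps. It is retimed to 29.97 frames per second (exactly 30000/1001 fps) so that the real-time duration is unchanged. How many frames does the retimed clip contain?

Target frames = source frames × (target rate / source rate) = 155155 × (30000/1001)/(60) = 155155 × 500/1001 = 77500.

77500 frames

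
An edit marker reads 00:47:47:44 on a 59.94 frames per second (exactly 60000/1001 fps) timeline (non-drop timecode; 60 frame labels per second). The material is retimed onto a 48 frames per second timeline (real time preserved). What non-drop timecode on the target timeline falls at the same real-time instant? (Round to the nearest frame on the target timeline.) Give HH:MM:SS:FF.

00:47:50:29

Source frame index: (0×3600 + 47×60 + 47) × 60 + 44 = 172064.
Real time: 172064 / (60000/1001) = 5382377/1875 s.
Target frame: (5382377/1875) × (48) = 86118032/625 ≈ 137788.851 → 137789.
At 48 labels/s: frame 137789 → 00:47:50:29.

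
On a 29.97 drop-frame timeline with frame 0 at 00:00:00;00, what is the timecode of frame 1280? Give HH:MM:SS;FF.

Ten DF minutes hold 17982 frames, so frame 1280 lies in block 0 (frames 0–17981) with 1280 frames into that block.
The block's first minute is 1800 frames and the rest 1798 each; 1280 frames reaches minute 0, so 0 × 18 + 0 × 2 = 0 labels have been skipped so far.
Adding those back, label number 1280 + 0 = 1280 at 30 labels/s is 42 s + 20 f = 0 h 0 min 42 s frame 20, i.e. 00:00:42;20.

00:00:42;20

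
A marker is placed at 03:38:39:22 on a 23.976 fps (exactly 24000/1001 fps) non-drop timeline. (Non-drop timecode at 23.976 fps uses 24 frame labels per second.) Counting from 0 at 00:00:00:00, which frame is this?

Total seconds to the label: (3 × 3600 + 38 × 60 + 39) = 13119.
Frame index = 13119 × 24 + 22 = 314878.

314878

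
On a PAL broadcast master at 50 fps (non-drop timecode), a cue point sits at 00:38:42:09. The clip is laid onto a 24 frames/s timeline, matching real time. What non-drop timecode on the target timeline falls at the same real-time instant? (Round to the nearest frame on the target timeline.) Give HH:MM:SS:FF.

00:38:42:04

Source frame index: (0×3600 + 38×60 + 42) × 50 + 9 = 116109.
Real time: 116109 / (50) = 116109/50 s.
Target frame: (116109/50) × (24) = 1393308/25 ≈ 55732.320 → 55732.
At 24 labels/s: frame 55732 → 00:38:42:04.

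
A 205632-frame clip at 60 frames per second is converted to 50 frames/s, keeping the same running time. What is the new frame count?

Target frames = source frames × (target rate / source rate) = 205632 × (50)/(60) = 205632 × 5/6 = 171360.

171360 frames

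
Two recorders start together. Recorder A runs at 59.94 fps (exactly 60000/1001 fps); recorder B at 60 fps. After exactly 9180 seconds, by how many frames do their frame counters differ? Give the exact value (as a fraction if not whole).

550800/1001 frames

A emits 60000/1001 × 9180 = 550800000/1001 frames; B emits 60 × 9180 = 550800.
Difference = 550800/1001 frames (≈ 550.2498); B is ahead of A.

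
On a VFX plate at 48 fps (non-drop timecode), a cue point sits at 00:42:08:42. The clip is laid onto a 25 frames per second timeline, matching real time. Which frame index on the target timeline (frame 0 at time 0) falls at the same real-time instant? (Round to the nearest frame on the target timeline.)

frame 63222

Source frame index: (0×3600 + 42×60 + 8) × 48 + 42 = 121386.
Real time: 121386 / (48) = 20231/8 s.
Target frame: (20231/8) × (25) = 505775/8 ≈ 63221.875 → 63222.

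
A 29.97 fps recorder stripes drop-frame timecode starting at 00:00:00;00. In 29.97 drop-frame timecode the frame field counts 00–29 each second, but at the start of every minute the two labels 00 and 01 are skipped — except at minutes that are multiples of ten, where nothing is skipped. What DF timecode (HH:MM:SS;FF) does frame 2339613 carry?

Ten DF minutes hold 17982 frames, so frame 2339613 lies in block 130 (frames 2337660–2355641) with 1953 frames into that block.
The block's first minute is 1800 frames and the rest 1798 each; 1953 frames reaches minute 1, so 130 × 18 + 1 × 2 = 2342 labels have been skipped so far.
Adding those back, label number 2339613 + 2342 = 2341955 at 30 labels/s is 78065 s + 5 f = 21 h 41 min 5 s frame 5, i.e. 21:41:05;05.

21:41:05;05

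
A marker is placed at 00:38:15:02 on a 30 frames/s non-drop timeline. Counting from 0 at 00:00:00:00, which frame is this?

frame 68852

Total seconds to the label: (0 × 3600 + 38 × 60 + 15) = 2295.
Frame index = 2295 × 30 + 2 = 68852.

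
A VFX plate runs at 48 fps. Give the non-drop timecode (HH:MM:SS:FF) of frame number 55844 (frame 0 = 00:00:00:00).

55844 ÷ 48 = 1163 full seconds, remainder 20 frames.
1163 s = 0 h 19 min 23 s.
Timecode: 00:19:23:20.

00:19:23:20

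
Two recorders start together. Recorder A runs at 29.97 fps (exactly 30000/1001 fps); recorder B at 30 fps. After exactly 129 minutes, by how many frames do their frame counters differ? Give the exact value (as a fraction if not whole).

232200/1001 frames

129 min = 7740 s.
A emits 30000/1001 × 7740 = 232200000/1001 frames; B emits 30 × 7740 = 232200.
Difference = 232200/1001 frames (≈ 231.9680); B is ahead of A.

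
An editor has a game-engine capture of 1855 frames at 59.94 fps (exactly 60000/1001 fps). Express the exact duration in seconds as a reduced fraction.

371371/12000 seconds

Running time = 1855 ÷ (60000/1001) = 1855 × 1001/60000 = 371371/12000 s.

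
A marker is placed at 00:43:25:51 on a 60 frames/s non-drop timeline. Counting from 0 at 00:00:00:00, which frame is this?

156351

Total seconds to the label: (0 × 3600 + 43 × 60 + 25) = 2605.
Frame index = 2605 × 60 + 51 = 156351.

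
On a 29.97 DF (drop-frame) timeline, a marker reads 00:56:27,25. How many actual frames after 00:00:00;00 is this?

As if non-drop at 30 labels/s: (0 × 3600 + 56 × 60 + 27) × 30 + 25 = 101635.
Minute boundaries passed: 56; those not divisible by 10: 56 − 5 = 51; dropped labels = 2 × 51 = 102.
Actual frame index = 101635 − 102 = 101533.

101533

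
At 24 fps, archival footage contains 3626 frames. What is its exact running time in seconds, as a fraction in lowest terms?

1813/12 seconds

Running time = 3626 ÷ (24) = 3626 × 1/24 = 1813/12 s.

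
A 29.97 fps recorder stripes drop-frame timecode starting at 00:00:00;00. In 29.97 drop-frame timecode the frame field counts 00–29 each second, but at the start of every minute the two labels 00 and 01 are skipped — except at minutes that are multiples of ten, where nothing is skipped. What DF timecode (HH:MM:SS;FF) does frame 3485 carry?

00:01:56;07

Each 10-minute DF block holds 10 × 60 × 30 − 9 × 2 = 17982 frames. 3485 ÷ 17982 → 0 full blocks, remainder 3485.
Within the partial block the first minute is 1800 frames and each further minute 1798, so 1 further minute boundary passed. Total skipped labels = 18 × 0 + 2 × 1 = 2.
Non-drop label index = 3485 + 2 = 3487; at 30 labels/s that is 00:01:56:07, i.e. DF 00:01:56;07.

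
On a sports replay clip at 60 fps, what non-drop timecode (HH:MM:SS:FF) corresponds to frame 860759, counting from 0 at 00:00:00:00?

03:59:05:59

860759 ÷ 60 = 14345 full seconds, remainder 59 frames.
14345 s = 3 h 59 min 5 s.
Timecode: 03:59:05:59.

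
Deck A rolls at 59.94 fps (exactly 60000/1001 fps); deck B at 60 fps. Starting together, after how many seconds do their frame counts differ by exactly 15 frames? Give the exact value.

250.25 seconds

The gap grows by |60 − 60000/1001| = 60/1001 frames per second.
Time for a 15-frame gap: 15 ÷ (60/1001) = 250.25 s.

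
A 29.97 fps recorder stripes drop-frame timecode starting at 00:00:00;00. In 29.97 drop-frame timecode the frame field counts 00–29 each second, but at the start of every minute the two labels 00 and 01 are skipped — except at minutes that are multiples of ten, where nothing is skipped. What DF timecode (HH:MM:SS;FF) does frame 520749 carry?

Each 10-minute DF block holds 10 × 60 × 30 − 9 × 2 = 17982 frames. 520749 ÷ 17982 → 28 full blocks, remainder 17253.
Within the partial block the first minute is 1800 frames and each further minute 1798, so 9 further minute boundaries passed. Total skipped labels = 18 × 28 + 2 × 9 = 522.
Non-drop label index = 520749 + 522 = 521271; at 30 labels/s that is 04:49:35:21, i.e. DF 04:49:35;21.

04:49:35;21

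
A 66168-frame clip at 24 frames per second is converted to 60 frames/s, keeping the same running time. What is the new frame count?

165420 frames

Target frames = source frames × (target rate / source rate) = 66168 × (60)/(24) = 66168 × 5/2 = 165420.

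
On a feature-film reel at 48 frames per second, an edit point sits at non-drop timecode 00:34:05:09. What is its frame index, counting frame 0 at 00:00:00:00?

frame 98169

Total seconds to the label: (0 × 3600 + 34 × 60 + 5) = 2045.
Frame index = 2045 × 48 + 9 = 98169.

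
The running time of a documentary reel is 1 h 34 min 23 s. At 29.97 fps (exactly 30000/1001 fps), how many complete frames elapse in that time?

1 h 34 min 23 s = 5663 s.
Frames = 5663 × 30000/1001 = 24270000/143 ≈ 169720.2797.
Complete frames: 169720.

169720 frames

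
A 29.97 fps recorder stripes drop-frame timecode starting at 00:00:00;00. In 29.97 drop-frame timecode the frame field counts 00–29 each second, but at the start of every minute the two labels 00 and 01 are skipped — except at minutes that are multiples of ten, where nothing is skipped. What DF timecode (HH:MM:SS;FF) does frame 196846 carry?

Each 10-minute DF block holds 10 × 60 × 30 − 9 × 2 = 17982 frames. 196846 ÷ 17982 → 10 full blocks, remainder 17026.
Within the partial block the first minute is 1800 frames and each further minute 1798, so 9 further minute boundaries passed. Total skipped labels = 18 × 10 + 2 × 9 = 198.
Non-drop label index = 196846 + 198 = 197044; at 30 labels/s that is 01:49:28:04, i.e. DF 01:49:28;04.

01:49:28;04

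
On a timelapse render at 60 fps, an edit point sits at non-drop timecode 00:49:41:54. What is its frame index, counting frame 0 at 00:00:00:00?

178914

Total seconds to the label: (0 × 3600 + 49 × 60 + 41) = 2981.
Frame index = 2981 × 60 + 54 = 178914.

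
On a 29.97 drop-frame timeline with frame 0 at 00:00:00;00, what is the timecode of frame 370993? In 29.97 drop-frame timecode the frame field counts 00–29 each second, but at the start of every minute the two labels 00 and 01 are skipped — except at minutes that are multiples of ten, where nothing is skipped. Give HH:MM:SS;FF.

03:26:18;25

Each 10-minute DF block holds 10 × 60 × 30 − 9 × 2 = 17982 frames. 370993 ÷ 17982 → 20 full blocks, remainder 11353.
Within the partial block the first minute is 1800 frames and each further minute 1798, so 6 further minute boundaries passed. Total skipped labels = 18 × 20 + 2 × 6 = 372.
Non-drop label index = 370993 + 372 = 371365; at 30 labels/s that is 03:26:18:25, i.e. DF 03:26:18;25.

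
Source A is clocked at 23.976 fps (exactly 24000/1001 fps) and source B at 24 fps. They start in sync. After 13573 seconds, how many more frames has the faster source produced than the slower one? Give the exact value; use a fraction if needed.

A emits 24000/1001 × 13573 = 46536000/143 frames; B emits 24 × 13573 = 325752.
Difference = 46536/143 frames (≈ 325.4266); B is ahead of A.

46536/143 frames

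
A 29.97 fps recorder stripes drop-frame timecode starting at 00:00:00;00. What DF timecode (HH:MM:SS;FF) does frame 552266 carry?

Each 10-minute DF block holds 10 × 60 × 30 − 9 × 2 = 17982 frames. 552266 ÷ 17982 → 30 full blocks, remainder 12806.
Within the partial block the first minute is 1800 frames and each further minute 1798, so 7 further minute boundaries passed. Total skipped labels = 18 × 30 + 2 × 7 = 554.
Non-drop label index = 552266 + 554 = 552820; at 30 labels/s that is 05:07:07:10, i.e. DF 05:07:07;10.

05:07:07;10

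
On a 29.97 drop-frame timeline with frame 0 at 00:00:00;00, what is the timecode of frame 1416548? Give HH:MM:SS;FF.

13:07:45;16

Each 10-minute DF block holds 10 × 60 × 30 − 9 × 2 = 17982 frames. 1416548 ÷ 17982 → 78 full blocks, remainder 13952.
Within the partial block the first minute is 1800 frames and each further minute 1798, so 7 further minute boundaries passed. Total skipped labels = 18 × 78 + 2 × 7 = 1418.
Non-drop label index = 1416548 + 1418 = 1417966; at 30 labels/s that is 13:07:45:16, i.e. DF 13:07:45;16.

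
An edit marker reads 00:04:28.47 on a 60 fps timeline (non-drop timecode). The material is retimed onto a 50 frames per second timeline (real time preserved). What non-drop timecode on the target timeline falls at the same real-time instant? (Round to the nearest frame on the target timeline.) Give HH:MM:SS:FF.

00:04:28:39

Source frame index: (0×3600 + 4×60 + 28) × 60 + 47 = 16127.
Real time: 16127 / (60) = 16127/60 s.
Target frame: (16127/60) × (50) = 80635/6 ≈ 13439.167 → 13439.
At 50 labels/s: frame 13439 → 00:04:28:39.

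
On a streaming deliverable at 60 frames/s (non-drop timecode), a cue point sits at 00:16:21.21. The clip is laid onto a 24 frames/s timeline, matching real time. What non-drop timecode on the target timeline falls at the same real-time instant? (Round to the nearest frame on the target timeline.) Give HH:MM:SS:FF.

Source frame index: (0×3600 + 16×60 + 21) × 60 + 21 = 58881.
Real time: 58881 / (60) = 19627/20 s.
Target frame: (19627/20) × (24) = 117762/5 ≈ 23552.400 → 23552.
At 24 labels/s: frame 23552 → 00:16:21:08.

00:16:21:08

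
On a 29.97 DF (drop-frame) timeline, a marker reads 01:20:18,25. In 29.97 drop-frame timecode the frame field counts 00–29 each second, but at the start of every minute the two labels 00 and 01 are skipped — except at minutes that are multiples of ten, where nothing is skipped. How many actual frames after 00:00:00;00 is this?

144421

Complete 10-minute blocks: 8, each 17982 frames → 143856.
Remaining 0 whole minutes in the current block: 0 frames.
Within the current minute: 18 × 30 + 25 = 565. Total = 143856 + 0 + 565 = 144421.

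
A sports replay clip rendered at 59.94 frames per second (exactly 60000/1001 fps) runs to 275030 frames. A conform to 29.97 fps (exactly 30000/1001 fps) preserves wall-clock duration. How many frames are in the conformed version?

137515 frames

Target frames = source frames × (target rate / source rate) = 275030 × (30000/1001)/(60000/1001) = 275030 × 1/2 = 137515.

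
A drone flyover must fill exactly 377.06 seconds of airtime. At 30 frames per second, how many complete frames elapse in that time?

11311 frames

Frames = 377.06 × 30 = 56559/5 ≈ 11311.8000.
Complete frames: 11311.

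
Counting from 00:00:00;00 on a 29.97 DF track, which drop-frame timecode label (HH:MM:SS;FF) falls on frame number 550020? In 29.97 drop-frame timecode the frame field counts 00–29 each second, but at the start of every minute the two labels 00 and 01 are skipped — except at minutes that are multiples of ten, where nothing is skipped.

Each 10-minute DF block holds 10 × 60 × 30 − 9 × 2 = 17982 frames. 550020 ÷ 17982 → 30 full blocks, remainder 10560.
Within the partial block the first minute is 1800 frames and each further minute 1798, so 5 further minute boundaries passed. Total skipped labels = 18 × 30 + 2 × 5 = 550.
Non-drop label index = 550020 + 550 = 550570; at 30 labels/s that is 05:05:52:10, i.e. DF 05:05:52;10.

05:05:52;10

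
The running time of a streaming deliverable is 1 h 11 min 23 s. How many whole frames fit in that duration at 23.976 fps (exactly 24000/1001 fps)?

1 h 11 min 23 s = 4283 s.
Frames = 4283 × 24000/1001 = 102792000/1001 ≈ 102689.3107.
Complete frames: 102689.

102689 frames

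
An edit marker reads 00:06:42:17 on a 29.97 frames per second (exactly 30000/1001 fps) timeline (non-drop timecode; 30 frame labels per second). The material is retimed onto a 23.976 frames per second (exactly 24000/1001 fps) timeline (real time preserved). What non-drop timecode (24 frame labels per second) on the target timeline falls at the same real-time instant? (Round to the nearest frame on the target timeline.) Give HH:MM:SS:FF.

00:06:42:14

Source frame index: (0×3600 + 6×60 + 42) × 30 + 17 = 12077.
Real time: 12077 / (30000/1001) = 12089077/30000 s.
Target frame: (12089077/30000) × (24000/1001) = 48308/5 ≈ 9661.600 → 9662.
At 24 labels/s: frame 9662 → 00:06:42:14.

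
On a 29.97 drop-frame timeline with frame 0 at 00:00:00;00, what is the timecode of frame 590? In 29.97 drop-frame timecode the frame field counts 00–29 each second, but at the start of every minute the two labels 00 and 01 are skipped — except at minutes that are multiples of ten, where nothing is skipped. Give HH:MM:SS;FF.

00:00:19;20

Each 10-minute DF block holds 10 × 60 × 30 − 9 × 2 = 17982 frames. 590 ÷ 17982 → 0 full blocks, remainder 590.
Within the partial block the first minute is 1800 frames and each further minute 1798, so 0 further minute boundaries passed. Total skipped labels = 18 × 0 + 2 × 0 = 0.
Non-drop label index = 590 + 0 = 590; at 30 labels/s that is 00:00:19:20, i.e. DF 00:00:19;20.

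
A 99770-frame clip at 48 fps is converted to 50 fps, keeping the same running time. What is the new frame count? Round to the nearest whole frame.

Frames at target rate = 99770 × (50) / (48) = 1247125/12 ≈ 103927.083.
Nearest whole frame: 103927.

103927 frames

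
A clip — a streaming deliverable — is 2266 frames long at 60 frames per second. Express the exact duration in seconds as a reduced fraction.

Running time = 2266 ÷ (60) = 2266 × 1/60 = 1133/30 s.

1133/30 seconds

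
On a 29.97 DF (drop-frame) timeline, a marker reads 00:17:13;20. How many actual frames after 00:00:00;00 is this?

Complete 10-minute blocks: 1, each 17982 frames → 17982.
Remaining 7 whole minutes in the current block: 1800 + 6 × 1798 = 12588 frames.
Within the current minute: 13 × 30 + 20 − 2 = 408 (labels ;00/;01 skipped at this minute). Total = 17982 + 12588 + 408 = 30978.

30978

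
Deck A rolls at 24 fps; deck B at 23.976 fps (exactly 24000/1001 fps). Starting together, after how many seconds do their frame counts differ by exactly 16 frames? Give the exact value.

The gap grows by |24000/1001 − 24| = 24/1001 frames per second.
Time for a 16-frame gap: 16 ÷ (24/1001) = 2002/3 s.

2002/3 seconds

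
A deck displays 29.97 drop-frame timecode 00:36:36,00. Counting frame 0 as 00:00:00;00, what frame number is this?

Complete 10-minute blocks: 3, each 17982 frames → 53946.
Remaining 6 whole minutes in the current block: 1800 + 5 × 1798 = 10790 frames.
Within the current minute: 36 × 30 + 0 − 2 = 1078 (labels ;00/;01 skipped at this minute). Total = 53946 + 10790 + 1078 = 65814.

65814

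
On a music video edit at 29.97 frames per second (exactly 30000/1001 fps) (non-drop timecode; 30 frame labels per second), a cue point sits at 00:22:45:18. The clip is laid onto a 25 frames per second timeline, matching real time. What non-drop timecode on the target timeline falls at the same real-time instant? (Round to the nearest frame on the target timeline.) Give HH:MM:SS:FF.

00:22:46:24

Source frame index: (0×3600 + 22×60 + 45) × 30 + 18 = 40968.
Real time: 40968 / (30000/1001) = 1708707/1250 s.
Target frame: (1708707/1250) × (25) = 1708707/50 ≈ 34174.140 → 34174.
At 25 labels/s: frame 34174 → 00:22:46:24.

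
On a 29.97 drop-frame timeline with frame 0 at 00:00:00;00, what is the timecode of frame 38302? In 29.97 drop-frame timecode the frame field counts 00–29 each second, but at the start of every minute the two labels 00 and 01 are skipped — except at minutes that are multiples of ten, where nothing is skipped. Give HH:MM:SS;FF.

00:21:18;00

Each 10-minute DF block holds 10 × 60 × 30 − 9 × 2 = 17982 frames. 38302 ÷ 17982 → 2 full blocks, remainder 2338.
Within the partial block the first minute is 1800 frames and each further minute 1798, so 1 further minute boundary passed. Total skipped labels = 18 × 2 + 2 × 1 = 38.
Non-drop label index = 38302 + 38 = 38340; at 30 labels/s that is 00:21:18:00, i.e. DF 00:21:18;00.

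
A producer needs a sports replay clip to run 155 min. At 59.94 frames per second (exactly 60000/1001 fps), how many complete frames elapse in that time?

557442 frames

155 min = 9300 s.
Frames = 9300 × 60000/1001 = 558000000/1001 ≈ 557442.5574.
Complete frames: 557442.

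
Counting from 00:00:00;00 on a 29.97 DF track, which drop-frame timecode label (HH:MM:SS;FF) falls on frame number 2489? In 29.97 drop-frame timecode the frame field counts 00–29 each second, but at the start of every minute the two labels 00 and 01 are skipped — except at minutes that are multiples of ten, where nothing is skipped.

00:01:23;01

Each 10-minute DF block holds 10 × 60 × 30 − 9 × 2 = 17982 frames. 2489 ÷ 17982 → 0 full blocks, remainder 2489.
Within the partial block the first minute is 1800 frames and each further minute 1798, so 1 further minute boundary passed. Total skipped labels = 18 × 0 + 2 × 1 = 2.
Non-drop label index = 2489 + 2 = 2491; at 30 labels/s that is 00:01:23:01, i.e. DF 00:01:23;01.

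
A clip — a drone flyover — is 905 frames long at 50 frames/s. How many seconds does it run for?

Running time = 905 / (50) = 18.1 s.

18.1 seconds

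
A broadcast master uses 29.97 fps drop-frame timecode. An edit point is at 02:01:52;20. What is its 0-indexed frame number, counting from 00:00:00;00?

219162

Complete 10-minute blocks: 12, each 17982 frames → 215784.
Remaining 1 whole minute in the current block: 1800 + 0 × 1798 = 1800 frames.
Within the current minute: 52 × 30 + 20 − 2 = 1578 (labels ;00/;01 skipped at this minute). Total = 215784 + 1800 + 1578 = 219162.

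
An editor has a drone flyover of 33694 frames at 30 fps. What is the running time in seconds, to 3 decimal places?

1123.133 seconds

Running time = 33694 × 1/30 = 16847/15 s ≈ 1123.133 s.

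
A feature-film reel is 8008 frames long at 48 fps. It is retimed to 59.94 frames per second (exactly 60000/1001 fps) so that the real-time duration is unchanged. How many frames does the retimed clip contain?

10000 frames

Target frames = source frames × (target rate / source rate) = 8008 × (60000/1001)/(48) = 8008 × 1250/1001 = 10000.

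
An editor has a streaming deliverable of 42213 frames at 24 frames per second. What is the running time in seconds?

Running time = 42213 / (24) = 1758.875 s.

1758.875 seconds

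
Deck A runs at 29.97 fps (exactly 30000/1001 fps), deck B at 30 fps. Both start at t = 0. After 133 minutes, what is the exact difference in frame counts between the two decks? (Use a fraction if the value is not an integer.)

133 min = 7980 s.
A emits 30000/1001 × 7980 = 34200000/143 frames; B emits 30 × 7980 = 239400.
Difference = 34200/143 frames (≈ 239.1608); B is ahead of A.

34200/143 frames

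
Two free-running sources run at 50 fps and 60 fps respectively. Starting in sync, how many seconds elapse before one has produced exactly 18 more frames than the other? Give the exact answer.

1.8 seconds

The gap grows by |60 − 50| = 10 frames per second.
Time for a 18-frame gap: 18 ÷ (10) = 1.8 s.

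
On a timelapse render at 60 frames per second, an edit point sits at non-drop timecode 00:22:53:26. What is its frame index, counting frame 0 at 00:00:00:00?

Total seconds to the label: (0 × 3600 + 22 × 60 + 53) = 1373.
Frame index = 1373 × 60 + 26 = 82406.

frame 82406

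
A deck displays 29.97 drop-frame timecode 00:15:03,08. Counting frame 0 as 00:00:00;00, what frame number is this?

27070

Complete 10-minute blocks: 1, each 17982 frames → 17982.
Remaining 5 whole minutes in the current block: 1800 + 4 × 1798 = 8992 frames.
Within the current minute: 3 × 30 + 8 − 2 = 96 (labels ;00/;01 skipped at this minute). Total = 17982 + 8992 + 96 = 27070.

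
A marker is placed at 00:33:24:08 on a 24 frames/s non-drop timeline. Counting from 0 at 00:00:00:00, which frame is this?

48104

Total seconds to the label: (0 × 3600 + 33 × 60 + 24) = 2004.
Frame index = 2004 × 24 + 8 = 48104.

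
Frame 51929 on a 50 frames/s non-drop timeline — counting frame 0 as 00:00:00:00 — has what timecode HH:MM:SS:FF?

51929 ÷ 50 = 1038 full seconds, remainder 29 frames.
1038 s = 0 h 17 min 18 s.
Timecode: 00:17:18:29.

00:17:18:29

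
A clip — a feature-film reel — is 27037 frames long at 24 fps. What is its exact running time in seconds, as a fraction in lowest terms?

27037/24 seconds

Running time = 27037 ÷ (24) = 27037 × 1/24 = 27037/24 s.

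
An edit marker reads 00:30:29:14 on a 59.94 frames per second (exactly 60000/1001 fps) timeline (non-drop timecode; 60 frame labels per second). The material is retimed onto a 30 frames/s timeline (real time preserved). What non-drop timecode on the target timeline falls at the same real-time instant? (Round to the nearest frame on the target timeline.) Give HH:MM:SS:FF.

Source frame index: (0×3600 + 30×60 + 29) × 60 + 14 = 109754.
Real time: 109754 / (60000/1001) = 54931877/30000 s.
Target frame: (54931877/30000) × (30) = 54931877/1000 ≈ 54931.877 → 54932.
At 30 labels/s: frame 54932 → 00:30:31:02.

00:30:31:02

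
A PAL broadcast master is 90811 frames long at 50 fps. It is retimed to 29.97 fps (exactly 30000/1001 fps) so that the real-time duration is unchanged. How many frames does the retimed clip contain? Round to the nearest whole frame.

54432 frames

Frames at target rate = 90811 × (30000/1001) / (50) = 7783800/143 ≈ 54432.168.
Nearest whole frame: 54432.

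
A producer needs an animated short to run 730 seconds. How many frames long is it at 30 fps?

21900 frames

Frames = 730 × 30 = 21900.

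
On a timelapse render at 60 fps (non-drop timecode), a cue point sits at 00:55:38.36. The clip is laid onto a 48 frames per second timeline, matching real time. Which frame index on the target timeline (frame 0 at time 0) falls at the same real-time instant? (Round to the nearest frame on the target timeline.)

Source frame index: (0×3600 + 55×60 + 38) × 60 + 36 = 200316.
Real time: 200316 / (60) = 16693/5 s.
Target frame: (16693/5) × (48) = 801264/5 ≈ 160252.800 → 160253.

frame 160253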